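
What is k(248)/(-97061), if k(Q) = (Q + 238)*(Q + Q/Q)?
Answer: -121014/97061 ≈ -1.2468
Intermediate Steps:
k(Q) = (1 + Q)*(238 + Q) (k(Q) = (238 + Q)*(Q + 1) = (238 + Q)*(1 + Q) = (1 + Q)*(238 + Q))
k(248)/(-97061) = (238 + 248² + 239*248)/(-97061) = (238 + 61504 + 59272)*(-1/97061) = 121014*(-1/97061) = -121014/97061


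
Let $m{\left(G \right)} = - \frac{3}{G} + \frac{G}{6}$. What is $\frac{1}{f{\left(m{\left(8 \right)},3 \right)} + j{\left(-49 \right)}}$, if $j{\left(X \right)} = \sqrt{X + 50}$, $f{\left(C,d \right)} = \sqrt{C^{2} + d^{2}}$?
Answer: $- \frac{576}{5137} + \frac{24 \sqrt{5713}}{5137} \approx 0.241$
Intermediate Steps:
$m{\left(G \right)} = - \frac{3}{G} + \frac{G}{6}$ ($m{\left(G \right)} = - \frac{3}{G} + G \frac{1}{6} = - \frac{3}{G} + \frac{G}{6}$)
$j{\left(X \right)} = \sqrt{50 + X}$
$\frac{1}{f{\left(m{\left(8 \right)},3 \right)} + j{\left(-49 \right)}} = \frac{1}{\sqrt{\left(- \frac{3}{8} + \frac{1}{6} \cdot 8\right)^{2} + 3^{2}} + \sqrt{50 - 49}} = \frac{1}{\sqrt{\left(\left(-3\right) \frac{1}{8} + \frac{4}{3}\right)^{2} + 9} + \sqrt{1}} = \frac{1}{\sqrt{\left(- \frac{3}{8} + \frac{4}{3}\right)^{2} + 9} + 1} = \frac{1}{\sqrt{\left(\frac{23}{24}\right)^{2} + 9} + 1} = \frac{1}{\sqrt{\frac{529}{576} + 9} + 1} = \frac{1}{\sqrt{\frac{5713}{576}} + 1} = \frac{1}{\frac{\sqrt{5713}}{24} + 1} = \frac{1}{1 + \frac{\sqrt{5713}}{24}}$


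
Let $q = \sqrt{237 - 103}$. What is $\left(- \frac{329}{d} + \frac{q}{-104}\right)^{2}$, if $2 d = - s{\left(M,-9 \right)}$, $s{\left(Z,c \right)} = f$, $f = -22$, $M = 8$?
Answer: $\frac{585375435}{654368} + \frac{329 \sqrt{134}}{572} \approx 901.22$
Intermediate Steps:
$s{\left(Z,c \right)} = -22$
$d = 11$ ($d = \frac{\left(-1\right) \left(-22\right)}{2} = \frac{1}{2} \cdot 22 = 11$)
$q = \sqrt{134} \approx 11.576$
$\left(- \frac{329}{d} + \frac{q}{-104}\right)^{2} = \left(- \frac{329}{11} + \frac{\sqrt{134}}{-104}\right)^{2} = \left(\left(-329\right) \frac{1}{11} + \sqrt{134} \left(- \frac{1}{104}\right)\right)^{2} = \left(- \frac{329}{11} - \frac{\sqrt{134}}{104}\right)^{2}$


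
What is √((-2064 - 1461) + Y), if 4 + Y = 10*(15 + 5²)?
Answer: I*√3129 ≈ 55.937*I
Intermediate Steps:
Y = 396 (Y = -4 + 10*(15 + 5²) = -4 + 10*(15 + 25) = -4 + 10*40 = -4 + 400 = 396)
√((-2064 - 1461) + Y) = √((-2064 - 1461) + 396) = √(-3525 + 396) = √(-3129) = I*√3129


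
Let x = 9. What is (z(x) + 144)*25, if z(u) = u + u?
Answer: 4050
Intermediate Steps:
z(u) = 2*u
(z(x) + 144)*25 = (2*9 + 144)*25 = (18 + 144)*25 = 162*25 = 4050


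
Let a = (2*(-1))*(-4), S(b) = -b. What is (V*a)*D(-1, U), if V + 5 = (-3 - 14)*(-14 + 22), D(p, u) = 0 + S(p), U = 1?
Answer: -1128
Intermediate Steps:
a = 8 (a = -2*(-4) = 8)
D(p, u) = -p (D(p, u) = 0 - p = -p)
V = -141 (V = -5 + (-3 - 14)*(-14 + 22) = -5 - 17*8 = -5 - 136 = -141)
(V*a)*D(-1, U) = (-141*8)*(-1*(-1)) = -1128*1 = -1128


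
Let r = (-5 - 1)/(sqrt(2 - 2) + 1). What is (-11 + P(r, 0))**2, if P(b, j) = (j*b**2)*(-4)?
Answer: 121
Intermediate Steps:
r = -6 (r = -6/(sqrt(0) + 1) = -6/(0 + 1) = -6/1 = -6*1 = -6)
P(b, j) = -4*j*b**2
(-11 + P(r, 0))**2 = (-11 - 4*0*(-6)**2)**2 = (-11 - 4*0*36)**2 = (-11 + 0)**2 = (-11)**2 = 121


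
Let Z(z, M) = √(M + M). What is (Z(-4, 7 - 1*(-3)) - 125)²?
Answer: 15645 - 500*√5 ≈ 14527.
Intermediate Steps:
Z(z, M) = √2*√M (Z(z, M) = √(2*M) = √2*√M)
(Z(-4, 7 - 1*(-3)) - 125)² = (√2*√(7 - 1*(-3)) - 125)² = (√2*√(7 + 3) - 125)² = (√2*√10 - 125)² = (2*√5 - 125)² = (-125 + 2*√5)²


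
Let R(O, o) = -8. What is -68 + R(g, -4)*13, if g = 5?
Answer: -172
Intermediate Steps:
-68 + R(g, -4)*13 = -68 - 8*13 = -68 - 104 = -172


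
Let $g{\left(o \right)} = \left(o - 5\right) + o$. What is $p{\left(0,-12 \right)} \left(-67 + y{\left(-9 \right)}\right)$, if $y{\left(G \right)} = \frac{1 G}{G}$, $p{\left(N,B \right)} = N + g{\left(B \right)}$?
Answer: $1914$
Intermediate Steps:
$g{\left(o \right)} = -5 + 2 o$ ($g{\left(o \right)} = \left(-5 + o\right) + o = -5 + 2 o$)
$p{\left(N,B \right)} = -5 + N + 2 B$ ($p{\left(N,B \right)} = N + \left(-5 + 2 B\right) = -5 + N + 2 B$)
$y{\left(G \right)} = 1$ ($y{\left(G \right)} = \frac{G}{G} = 1$)
$p{\left(0,-12 \right)} \left(-67 + y{\left(-9 \right)}\right) = \left(-5 + 0 + 2 \left(-12\right)\right) \left(-67 + 1\right) = \left(-5 + 0 - 24\right) \left(-66\right) = \left(-29\right) \left(-66\right) = 1914$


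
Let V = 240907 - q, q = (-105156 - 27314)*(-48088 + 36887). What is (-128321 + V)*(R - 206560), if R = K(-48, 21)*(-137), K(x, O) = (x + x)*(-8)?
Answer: 462577026617984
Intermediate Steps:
q = 1483796470 (q = -132470*(-11201) = 1483796470)
K(x, O) = -16*x (K(x, O) = (2*x)*(-8) = -16*x)
R = -105216 (R = -16*(-48)*(-137) = 768*(-137) = -105216)
V = -1483555563 (V = 240907 - 1*1483796470 = 240907 - 1483796470 = -1483555563)
(-128321 + V)*(R - 206560) = (-128321 - 1483555563)*(-105216 - 206560) = -1483683884*(-311776) = 462577026617984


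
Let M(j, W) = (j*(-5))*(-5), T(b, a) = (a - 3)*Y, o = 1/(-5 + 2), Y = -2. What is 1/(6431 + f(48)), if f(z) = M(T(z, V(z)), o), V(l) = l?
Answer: 1/4181 ≈ 0.00023918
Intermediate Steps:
o = -⅓ (o = 1/(-3) = -⅓ ≈ -0.33333)
T(b, a) = 6 - 2*a (T(b, a) = (a - 3)*(-2) = (-3 + a)*(-2) = 6 - 2*a)
M(j, W) = 25*j (M(j, W) = -5*j*(-5) = 25*j)
f(z) = 150 - 50*z (f(z) = 25*(6 - 2*z) = 150 - 50*z)
1/(6431 + f(48)) = 1/(6431 + (150 - 50*48)) = 1/(6431 + (150 - 2400)) = 1/(6431 - 2250) = 1/4181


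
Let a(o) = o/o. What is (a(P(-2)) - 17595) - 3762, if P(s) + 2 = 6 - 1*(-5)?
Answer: -21356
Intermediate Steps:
P(s) = 9 (P(s) = -2 + (6 - 1*(-5)) = -2 + (6 + 5) = -2 + 11 = 9)
a(o) = 1
(a(P(-2)) - 17595) - 3762 = (1 - 17595) - 3762 = -17594 - 3762 = -21356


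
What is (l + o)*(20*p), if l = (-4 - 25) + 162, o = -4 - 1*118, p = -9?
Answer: -1980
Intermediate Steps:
o = -122 (o = -4 - 118 = -122)
l = 133 (l = -29 + 162 = 133)
(l + o)*(20*p) = (133 - 122)*(20*(-9)) = 11*(-180) = -1980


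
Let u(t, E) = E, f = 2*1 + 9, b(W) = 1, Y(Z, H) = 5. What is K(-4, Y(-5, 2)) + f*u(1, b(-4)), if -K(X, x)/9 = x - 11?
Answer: 65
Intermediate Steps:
K(X, x) = 99 - 9*x (K(X, x) = -9*(x - 11) = -9*(-11 + x) = 99 - 9*x)
f = 11 (f = 2 + 9 = 11)
K(-4, Y(-5, 2)) + f*u(1, b(-4)) = (99 - 9*5) + 11*1 = (99 - 45) + 11 = 54 + 11 = 65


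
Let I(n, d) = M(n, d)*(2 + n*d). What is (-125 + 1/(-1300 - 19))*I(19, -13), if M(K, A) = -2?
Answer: -80789240/1319 ≈ -61250.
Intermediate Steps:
I(n, d) = -4 - 2*d*n (I(n, d) = -2*(2 + n*d) = -2*(2 + d*n) = -4 - 2*d*n)
(-125 + 1/(-1300 - 19))*I(19, -13) = (-125 + 1/(-1300 - 19))*(-4 - 2*(-13)*19) = (-125 + 1/(-1319))*(-4 + 494) = (-125 - 1/1319)*490 = -164876/1319*490 = -80789240/1319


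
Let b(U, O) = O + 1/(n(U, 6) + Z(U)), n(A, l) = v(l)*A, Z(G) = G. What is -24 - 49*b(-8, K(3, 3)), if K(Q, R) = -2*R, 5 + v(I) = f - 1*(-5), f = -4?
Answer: 6431/24 ≈ 267.96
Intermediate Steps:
v(I) = -4 (v(I) = -5 + (-4 - 1*(-5)) = -5 + (-4 + 5) = -5 + 1 = -4)
n(A, l) = -4*A
b(U, O) = O - 1/(3*U) (b(U, O) = O + 1/(-4*U + U) = O + 1/(-3*U) = O - 1/(3*U))
-24 - 49*b(-8, K(3, 3)) = -24 - 49*(-2*3 - ⅓/(-8)) = -24 - 49*(-6 - ⅓*(-⅛)) = -24 - 49*(-6 + 1/24) = -24 - 49*(-143/24) = -24 + 7007/24 = 6431/24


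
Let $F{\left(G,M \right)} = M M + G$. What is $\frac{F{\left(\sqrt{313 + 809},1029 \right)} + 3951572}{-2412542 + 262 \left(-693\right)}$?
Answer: $- \frac{5010413}{2594108} - \frac{\sqrt{1122}}{2594108} \approx -1.9315$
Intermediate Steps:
$F{\left(G,M \right)} = G + M^{2}$ ($F{\left(G,M \right)} = M^{2} + G = G + M^{2}$)
$\frac{F{\left(\sqrt{313 + 809},1029 \right)} + 3951572}{-2412542 + 262 \left(-693\right)} = \frac{\left(\sqrt{313 + 809} + 1029^{2}\right) + 3951572}{-2412542 + 262 \left(-693\right)} = \frac{\left(\sqrt{1122} + 1058841\right) + 3951572}{-2412542 - 181566} = \frac{\left(1058841 + \sqrt{1122}\right) + 3951572}{-2594108} = \left(5010413 + \sqrt{1122}\right) \left(- \frac{1}{2594108}\right) = - \frac{5010413}{2594108} - \frac{\sqrt{1122}}{2594108}$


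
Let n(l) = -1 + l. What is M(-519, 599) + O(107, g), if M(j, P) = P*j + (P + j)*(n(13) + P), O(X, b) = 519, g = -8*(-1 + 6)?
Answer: -261482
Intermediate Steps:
g = -40 (g = -8*5 = -40)
M(j, P) = P*j + (12 + P)*(P + j) (M(j, P) = P*j + (P + j)*((-1 + 13) + P) = P*j + (P + j)*(12 + P) = P*j + (12 + P)*(P + j))
M(-519, 599) + O(107, g) = (599² + 12*599 + 12*(-519) + 2*599*(-519)) + 519 = (358801 + 7188 - 6228 - 621762) + 519 = -262001 + 519 = -261482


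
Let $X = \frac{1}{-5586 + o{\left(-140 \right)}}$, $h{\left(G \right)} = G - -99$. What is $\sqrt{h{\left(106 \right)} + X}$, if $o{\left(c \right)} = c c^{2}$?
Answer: $\frac{\sqrt{31629505048706}}{392798} \approx 14.318$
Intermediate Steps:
$o{\left(c \right)} = c^{3}$
$h{\left(G \right)} = 99 + G$ ($h{\left(G \right)} = G + 99 = 99 + G$)
$X = - \frac{1}{2749586}$ ($X = \frac{1}{-5586 + \left(-140\right)^{3}} = \frac{1}{-5586 - 2744000} = \frac{1}{-2749586} = - \frac{1}{2749586} \approx -3.6369 \cdot 10^{-7}$)
$\sqrt{h{\left(106 \right)} + X} = \sqrt{\left(99 + 106\right) - \frac{1}{2749586}} = \sqrt{205 - \frac{1}{2749586}} = \sqrt{\frac{563665129}{2749586}} = \frac{\sqrt{31629505048706}}{392798}$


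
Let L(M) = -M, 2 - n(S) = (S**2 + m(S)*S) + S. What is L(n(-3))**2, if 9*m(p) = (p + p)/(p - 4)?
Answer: 676/49 ≈ 13.796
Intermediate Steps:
m(p) = 2*p/(9*(-4 + p)) (m(p) = ((p + p)/(p - 4))/9 = ((2*p)/(-4 + p))/9 = (2*p/(-4 + p))/9 = 2*p/(9*(-4 + p)))
n(S) = 2 - S - S**2 - 2*S**2/(9*(-4 + S)) (n(S) = 2 - ((S**2 + (2*S/(9*(-4 + S)))*S) + S) = 2 - ((S**2 + 2*S**2/(9*(-4 + S))) + S) = 2 - (S + S**2 + 2*S**2/(9*(-4 + S))) = 2 + (-S - S**2 - 2*S**2/(9*(-4 + S))) = 2 - S - S**2 - 2*S**2/(9*(-4 + S)))
L(n(-3))**2 = (-(-8 - 1*(-3)**3 + 6*(-3) + (25/9)*(-3)**2)/(-4 - 3))**2 = (-(-8 - 1*(-27) - 18 + (25/9)*9)/(-7))**2 = (-(-1)*(-8 + 27 - 18 + 25)/7)**2 = (-(-1)*26/7)**2 = (-1*(-26/7))**2 = (26/7)**2 = 676/49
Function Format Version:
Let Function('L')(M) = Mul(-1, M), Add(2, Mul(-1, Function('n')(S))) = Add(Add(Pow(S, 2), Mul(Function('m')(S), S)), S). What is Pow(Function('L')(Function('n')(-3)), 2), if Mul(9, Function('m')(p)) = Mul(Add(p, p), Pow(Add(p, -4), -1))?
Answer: Rational(676, 49) ≈ 13.796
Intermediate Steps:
Function('m')(p) = Mul(Rational(2, 9), p, Pow(Add(-4, p), -1)) (Function('m')(p) = Mul(Rational(1, 9), Mul(Add(p, p), Pow(Add(p, -4), -1))) = Mul(Rational(1, 9), Mul(Mul(2, p), Pow(Add(-4, p), -1))) = Mul(Rational(1, 9), Mul(2, p, Pow(Add(-4, p), -1))) = Mul(Rational(2, 9), p, Pow(Add(-4, p), -1)))
Function('n')(S) = Add(2, Mul(-1, S), Mul(-1, Pow(S, 2)), Mul(Rational(-2, 9), Pow(S, 2), Pow(Add(-4, S), -1))) (Function('n')(S) = Add(2, Mul(-1, Add(Add(Pow(S, 2), Mul(Mul(Rational(2, 9), S, Pow(Add(-4, S), -1)), S)), S))) = Add(2, Mul(-1, Add(Add(Pow(S, 2), Mul(Rational(2, 9), Pow(S, 2), Pow(Add(-4, S), -1))), S))) = Add(2, Mul(-1, Add(S, Pow(S, 2), Mul(Rational(2, 9), Pow(S, 2), Pow(Add(-4, S), -1))))) = Add(2, Add(Mul(-1, S), Mul(-1, Pow(S, 2)), Mul(Rational(-2, 9), Pow(S, 2), Pow(Add(-4, S), -1)))) = Add(2, Mul(-1, S), Mul(-1, Pow(S, 2)), Mul(Rational(-2, 9), Pow(S, 2), Pow(Add(-4, S), -1))))
Pow(Function('L')(Function('n')(-3)), 2) = Pow(Mul(-1, Mul(Pow(Add(-4, -3), -1), Add(-8, Mul(-1, Pow(-3, 3)), Mul(6, -3), Mul(Rational(25, 9), Pow(-3, 2))))), 2) = Pow(Mul(-1, Mul(Pow(-7, -1), Add(-8, Mul(-1, -27), -18, Mul(Rational(25, 9), 9)))), 2) = Pow(Mul(-1, Mul(Rational(-1, 7), Add(-8, 27, -18, 25))), 2) = Pow(Mul(-1, Mul(Rational(-1, 7), 26)), 2) = Pow(Mul(-1, Rational(-26, 7)), 2) = Pow(Rational(26, 7), 2) = Rational(676, 49)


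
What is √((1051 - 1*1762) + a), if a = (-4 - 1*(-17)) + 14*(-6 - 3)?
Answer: 2*I*√206 ≈ 28.705*I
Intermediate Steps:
a = -113 (a = (-4 + 17) + 14*(-9) = 13 - 126 = -113)
√((1051 - 1*1762) + a) = √((1051 - 1*1762) - 113) = √((1051 - 1762) - 113) = √(-711 - 113) = √(-824) = 2*I*√206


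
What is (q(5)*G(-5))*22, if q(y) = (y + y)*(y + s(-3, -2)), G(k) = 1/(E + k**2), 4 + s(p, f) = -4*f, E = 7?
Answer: 495/8 ≈ 61.875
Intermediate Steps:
s(p, f) = -4 - 4*f
G(k) = 1/(7 + k**2)
q(y) = 2*y*(4 + y) (q(y) = (y + y)*(y + (-4 - 4*(-2))) = (2*y)*(y + (-4 + 8)) = (2*y)*(y + 4) = (2*y)*(4 + y) = 2*y*(4 + y))
(q(5)*G(-5))*22 = ((2*5*(4 + 5))/(7 + (-5)**2))*22 = ((2*5*9)/(7 + 25))*22 = (90/32)*22 = (90*(1/32))*22 = (45/16)*22 = 495/8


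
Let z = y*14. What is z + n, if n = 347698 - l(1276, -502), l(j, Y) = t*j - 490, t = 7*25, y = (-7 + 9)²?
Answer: 124944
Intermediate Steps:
y = 4 (y = 2² = 4)
t = 175
l(j, Y) = -490 + 175*j (l(j, Y) = 175*j - 490 = -490 + 175*j)
n = 124888 (n = 347698 - (-490 + 175*1276) = 347698 - (-490 + 223300) = 347698 - 1*222810 = 347698 - 222810 = 124888)
z = 56 (z = 4*14 = 56)
z + n = 56 + 124888 = 124944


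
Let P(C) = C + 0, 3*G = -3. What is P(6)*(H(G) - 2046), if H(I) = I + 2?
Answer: -12270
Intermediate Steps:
G = -1 (G = (⅓)*(-3) = -1)
H(I) = 2 + I
P(C) = C
P(6)*(H(G) - 2046) = 6*((2 - 1) - 2046) = 6*(1 - 2046) = 6*(-2045) = -12270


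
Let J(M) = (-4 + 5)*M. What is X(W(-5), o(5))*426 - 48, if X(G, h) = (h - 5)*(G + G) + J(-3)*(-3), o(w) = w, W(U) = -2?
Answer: 3786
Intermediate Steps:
J(M) = M (J(M) = 1*M = M)
X(G, h) = 9 + 2*G*(-5 + h) (X(G, h) = (h - 5)*(G + G) - 3*(-3) = (-5 + h)*(2*G) + 9 = 2*G*(-5 + h) + 9 = 9 + 2*G*(-5 + h))
X(W(-5), o(5))*426 - 48 = (9 - 10*(-2) + 2*(-2)*5)*426 - 48 = (9 + 20 - 20)*426 - 48 = 9*426 - 48 = 3834 - 48 = 3786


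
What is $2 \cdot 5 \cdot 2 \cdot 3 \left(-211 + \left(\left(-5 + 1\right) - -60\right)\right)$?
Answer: $-9300$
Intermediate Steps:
$2 \cdot 5 \cdot 2 \cdot 3 \left(-211 + \left(\left(-5 + 1\right) - -60\right)\right) = 2 \cdot 10 \cdot 3 \left(-211 + \left(-4 + 60\right)\right) = 2 \cdot 30 \left(-211 + 56\right) = 60 \left(-155\right) = -9300$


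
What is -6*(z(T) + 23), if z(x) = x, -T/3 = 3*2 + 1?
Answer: -12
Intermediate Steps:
T = -21 (T = -3*(3*2 + 1) = -3*(6 + 1) = -3*7 = -21)
-6*(z(T) + 23) = -6*(-21 + 23) = -6*2 = -12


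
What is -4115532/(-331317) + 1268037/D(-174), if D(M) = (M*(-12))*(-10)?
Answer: -12377403947/256218480 ≈ -48.308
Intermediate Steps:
D(M) = 120*M (D(M) = -12*M*(-10) = 120*M)
-4115532/(-331317) + 1268037/D(-174) = -4115532/(-331317) + 1268037/((120*(-174))) = -4115532*(-1/331317) + 1268037/(-20880) = 1371844/110439 + 1268037*(-1/20880) = 1371844/110439 - 140893/2320 = -12377403947/256218480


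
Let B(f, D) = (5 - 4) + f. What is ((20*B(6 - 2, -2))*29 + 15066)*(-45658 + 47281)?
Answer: 29158818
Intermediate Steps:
B(f, D) = 1 + f
((20*B(6 - 2, -2))*29 + 15066)*(-45658 + 47281) = ((20*(1 + (6 - 2)))*29 + 15066)*(-45658 + 47281) = ((20*(1 + 4))*29 + 15066)*1623 = ((20*5)*29 + 15066)*1623 = (100*29 + 15066)*1623 = (2900 + 15066)*1623 = 17966*1623 = 29158818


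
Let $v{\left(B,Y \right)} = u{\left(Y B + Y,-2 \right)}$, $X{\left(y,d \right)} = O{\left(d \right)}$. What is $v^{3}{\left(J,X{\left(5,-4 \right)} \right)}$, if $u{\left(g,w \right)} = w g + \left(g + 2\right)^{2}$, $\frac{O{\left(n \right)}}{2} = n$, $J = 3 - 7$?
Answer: $247673152$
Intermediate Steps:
$J = -4$ ($J = 3 - 7 = -4$)
$O{\left(n \right)} = 2 n$
$X{\left(y,d \right)} = 2 d$
$u{\left(g,w \right)} = \left(2 + g\right)^{2} + g w$ ($u{\left(g,w \right)} = g w + \left(2 + g\right)^{2} = \left(2 + g\right)^{2} + g w$)
$v{\left(B,Y \right)} = \left(2 + Y + B Y\right)^{2} - 2 Y - 2 B Y$ ($v{\left(B,Y \right)} = \left(2 + \left(Y B + Y\right)\right)^{2} + \left(Y B + Y\right) \left(-2\right) = \left(2 + \left(B Y + Y\right)\right)^{2} + \left(B Y + Y\right) \left(-2\right) = \left(2 + \left(Y + B Y\right)\right)^{2} + \left(Y + B Y\right) \left(-2\right) = \left(2 + Y + B Y\right)^{2} - \left(2 Y + 2 B Y\right) = \left(2 + Y + B Y\right)^{2} - 2 Y - 2 B Y$)
$v^{3}{\left(J,X{\left(5,-4 \right)} \right)} = \left(\left(2 + 2 \left(-4\right) \left(1 - 4\right)\right)^{2} - 2 \cdot 2 \left(-4\right) \left(1 - 4\right)\right)^{3} = \left(\left(2 - -24\right)^{2} - \left(-16\right) \left(-3\right)\right)^{3} = \left(\left(2 + 24\right)^{2} - 48\right)^{3} = \left(26^{2} - 48\right)^{3} = \left(676 - 48\right)^{3} = 628^{3} = 247673152$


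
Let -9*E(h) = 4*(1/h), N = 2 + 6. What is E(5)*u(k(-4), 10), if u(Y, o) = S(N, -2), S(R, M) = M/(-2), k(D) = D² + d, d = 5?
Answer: -4/45 ≈ -0.088889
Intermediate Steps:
N = 8
k(D) = 5 + D² (k(D) = D² + 5 = 5 + D²)
S(R, M) = -M/2 (S(R, M) = M*(-½) = -M/2)
E(h) = -4/(9*h) (E(h) = -4*1/h/9 = -4/(9*h))
u(Y, o) = 1 (u(Y, o) = -½*(-2) = 1)
E(5)*u(k(-4), 10) = -4/9/5*1 = -4/9*⅕*1 = -4/45*1 = -4/45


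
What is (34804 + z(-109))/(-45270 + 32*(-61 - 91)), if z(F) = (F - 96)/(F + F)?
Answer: -7587477/10929212 ≈ -0.69424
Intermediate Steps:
z(F) = (-96 + F)/(2*F) (z(F) = (-96 + F)/((2*F)) = (-96 + F)*(1/(2*F)) = (-96 + F)/(2*F))
(34804 + z(-109))/(-45270 + 32*(-61 - 91)) = (34804 + (1/2)*(-96 - 109)/(-109))/(-45270 + 32*(-61 - 91)) = (34804 + (1/2)*(-1/109)*(-205))/(-45270 + 32*(-152)) = (34804 + 205/218)/(-45270 - 4864) = (7587477/218)/(-50134) = (7587477/218)*(-1/50134) = -7587477/10929212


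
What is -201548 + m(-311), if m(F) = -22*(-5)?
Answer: -201438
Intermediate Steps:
m(F) = 110
-201548 + m(-311) = -201548 + 110 = -201438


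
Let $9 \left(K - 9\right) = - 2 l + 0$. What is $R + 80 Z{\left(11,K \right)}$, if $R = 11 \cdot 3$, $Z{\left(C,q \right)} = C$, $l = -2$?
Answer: $913$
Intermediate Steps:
$K = \frac{85}{9}$ ($K = 9 + \frac{\left(-2\right) \left(-2\right) + 0}{9} = 9 + \frac{4 + 0}{9} = 9 + \frac{1}{9} \cdot 4 = 9 + \frac{4}{9} = \frac{85}{9} \approx 9.4444$)
$R = 33$
$R + 80 Z{\left(11,K \right)} = 33 + 80 \cdot 11 = 33 + 880 = 913$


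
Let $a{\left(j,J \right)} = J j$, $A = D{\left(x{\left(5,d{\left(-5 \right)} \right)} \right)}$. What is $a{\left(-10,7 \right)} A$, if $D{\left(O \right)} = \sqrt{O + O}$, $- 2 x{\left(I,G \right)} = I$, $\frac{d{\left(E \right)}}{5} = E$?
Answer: $- 70 i \sqrt{5} \approx - 156.52 i$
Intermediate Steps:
$d{\left(E \right)} = 5 E$
$x{\left(I,G \right)} = - \frac{I}{2}$
$D{\left(O \right)} = \sqrt{2} \sqrt{O}$ ($D{\left(O \right)} = \sqrt{2 O} = \sqrt{2} \sqrt{O}$)
$A = i \sqrt{5}$ ($A = \sqrt{2} \sqrt{\left(- \frac{1}{2}\right) 5} = \sqrt{2} \sqrt{- \frac{5}{2}} = \sqrt{2} \frac{i \sqrt{10}}{2} = i \sqrt{5} \approx 2.2361 i$)
$a{\left(-10,7 \right)} A = 7 \left(-10\right) i \sqrt{5} = - 70 i \sqrt{5}$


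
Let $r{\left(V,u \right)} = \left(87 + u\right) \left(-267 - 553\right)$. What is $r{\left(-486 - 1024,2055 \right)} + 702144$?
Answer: $-1054296$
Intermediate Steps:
$r{\left(V,u \right)} = -71340 - 820 u$ ($r{\left(V,u \right)} = \left(87 + u\right) \left(-820\right) = -71340 - 820 u$)
$r{\left(-486 - 1024,2055 \right)} + 702144 = \left(-71340 - 1685100\right) + 702144 = -1756440 + 702144 = -1054296$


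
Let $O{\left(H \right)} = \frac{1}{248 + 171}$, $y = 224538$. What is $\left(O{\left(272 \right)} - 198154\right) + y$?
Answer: $\frac{11054897}{419} \approx 26384.0$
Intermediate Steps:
$O{\left(H \right)} = \frac{1}{419}$
$\left(O{\left(272 \right)} - 198154\right) + y = \left(\frac{1}{419} - 198154\right) + 224538 = - \frac{83026525}{419} + 224538 = \frac{11054897}{419}$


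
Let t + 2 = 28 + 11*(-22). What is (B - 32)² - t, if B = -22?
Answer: 3132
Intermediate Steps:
t = -216 (t = -2 + (28 + 11*(-22)) = -2 + (28 - 242) = -2 - 214 = -216)
(B - 32)² - t = (-22 - 32)² - 1*(-216) = (-54)² + 216 = 2916 + 216 = 3132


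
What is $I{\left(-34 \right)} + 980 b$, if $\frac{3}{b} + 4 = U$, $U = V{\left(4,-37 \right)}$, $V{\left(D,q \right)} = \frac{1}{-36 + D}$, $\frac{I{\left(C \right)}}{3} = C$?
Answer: $- \frac{35746}{43} \approx -831.3$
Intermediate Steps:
$I{\left(C \right)} = 3 C$
$U = - \frac{1}{32}$ ($U = \frac{1}{-36 + 4} = \frac{1}{-32} = - \frac{1}{32} \approx -0.03125$)
$b = - \frac{32}{43}$ ($b = \frac{3}{-4 - \frac{1}{32}} = \frac{3}{- \frac{129}{32}} = 3 \left(- \frac{32}{129}\right) = - \frac{32}{43} \approx -0.74419$)
$I{\left(-34 \right)} + 980 b = 3 \left(-34\right) + 980 \left(- \frac{32}{43}\right) = -102 - \frac{31360}{43} = - \frac{35746}{43}$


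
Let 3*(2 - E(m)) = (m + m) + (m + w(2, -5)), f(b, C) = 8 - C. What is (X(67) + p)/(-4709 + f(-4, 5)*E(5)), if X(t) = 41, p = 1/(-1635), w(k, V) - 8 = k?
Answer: -33517/3865140 ≈ -0.0086716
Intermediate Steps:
w(k, V) = 8 + k
p = -1/1635 ≈ -0.00061162
E(m) = -4/3 - m (E(m) = 2 - ((m + m) + (m + (8 + 2)))/3 = 2 - (2*m + (m + 10))/3 = 2 - (2*m + (10 + m))/3 = 2 - (10 + 3*m)/3 = 2 + (-10/3 - m) = -4/3 - m)
(X(67) + p)/(-4709 + f(-4, 5)*E(5)) = (41 - 1/1635)/(-4709 + (8 - 1*5)*(-4/3 - 1*5)) = 67034/(1635*(-4709 + (8 - 5)*(-4/3 - 5))) = 67034/(1635*(-4709 + 3*(-19/3))) = 67034/(1635*(-4709 - 19)) = (67034/1635)/(-4728) = (67034/1635)*(-1/4728) = -33517/3865140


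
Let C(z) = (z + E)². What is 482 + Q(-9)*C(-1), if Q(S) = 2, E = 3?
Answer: 490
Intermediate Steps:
C(z) = (3 + z)² (C(z) = (z + 3)² = (3 + z)²)
482 + Q(-9)*C(-1) = 482 + 2*(3 - 1)² = 482 + 2*2² = 482 + 2*4 = 482 + 8 = 490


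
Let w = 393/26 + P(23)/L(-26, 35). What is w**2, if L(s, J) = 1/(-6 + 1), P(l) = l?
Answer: 6744409/676 ≈ 9976.9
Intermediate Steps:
L(s, J) = -1/5 (L(s, J) = 1/(-5) = -1/5)
w = -2597/26 (w = 393/26 + 23/(-1/5) = 393*(1/26) + 23*(-5) = 393/26 - 115 = -2597/26 ≈ -99.885)
w**2 = (-2597/26)**2 = 6744409/676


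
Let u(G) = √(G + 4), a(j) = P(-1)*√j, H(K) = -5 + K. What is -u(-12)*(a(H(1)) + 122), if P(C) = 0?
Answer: -244*I*√2 ≈ -345.07*I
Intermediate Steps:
a(j) = 0 (a(j) = 0*√j = 0)
u(G) = √(4 + G)
-u(-12)*(a(H(1)) + 122) = -√(4 - 12)*(0 + 122) = -√(-8)*122 = -2*I*√2*122 = -244*I*√2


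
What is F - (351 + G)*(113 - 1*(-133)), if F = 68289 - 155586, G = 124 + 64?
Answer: -219891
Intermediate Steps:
G = 188
F = -87297
F - (351 + G)*(113 - 1*(-133)) = -87297 - (351 + 188)*(113 - 1*(-133)) = -87297 - 539*(113 + 133) = -87297 - 539*246 = -87297 - 1*132594 = -87297 - 132594 = -219891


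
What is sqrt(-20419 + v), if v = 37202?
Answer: sqrt(16783) ≈ 129.55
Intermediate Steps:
sqrt(-20419 + v) = sqrt(-20419 + 37202) = sqrt(16783)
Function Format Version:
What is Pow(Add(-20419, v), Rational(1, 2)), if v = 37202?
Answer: Pow(16783, Rational(1, 2)) ≈ 129.55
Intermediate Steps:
Pow(Add(-20419, v), Rational(1, 2)) = Pow(Add(-20419, 37202), Rational(1, 2)) = Pow(16783, Rational(1, 2))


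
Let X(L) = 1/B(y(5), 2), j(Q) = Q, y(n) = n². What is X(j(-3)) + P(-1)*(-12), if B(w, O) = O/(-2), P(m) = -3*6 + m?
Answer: 227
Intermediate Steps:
P(m) = -18 + m
B(w, O) = -O/2 (B(w, O) = O*(-½) = -O/2)
X(L) = -1 (X(L) = 1/(-½*2) = 1/(-1) = -1)
X(j(-3)) + P(-1)*(-12) = -1 + (-18 - 1)*(-12) = -1 - 19*(-12) = -1 + 228 = 227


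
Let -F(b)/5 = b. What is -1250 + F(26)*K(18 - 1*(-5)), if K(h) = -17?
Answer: 960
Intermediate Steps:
F(b) = -5*b
-1250 + F(26)*K(18 - 1*(-5)) = -1250 - 5*26*(-17) = -1250 - 130*(-17) = -1250 + 2210 = 960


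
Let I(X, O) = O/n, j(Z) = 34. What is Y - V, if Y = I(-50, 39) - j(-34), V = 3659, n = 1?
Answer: -3654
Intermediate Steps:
I(X, O) = O (I(X, O) = O/1 = O*1 = O)
Y = 5 (Y = 39 - 1*34 = 39 - 34 = 5)
Y - V = 5 - 1*3659 = 5 - 3659 = -3654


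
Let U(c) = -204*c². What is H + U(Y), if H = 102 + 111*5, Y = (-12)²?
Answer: -4229487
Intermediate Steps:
Y = 144
H = 657 (H = 102 + 555 = 657)
H + U(Y) = 657 - 204*144² = 657 - 204*20736 = 657 - 4230144 = -4229487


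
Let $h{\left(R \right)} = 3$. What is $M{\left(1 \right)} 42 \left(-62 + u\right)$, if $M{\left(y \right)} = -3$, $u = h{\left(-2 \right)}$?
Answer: $7434$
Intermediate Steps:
$u = 3$
$M{\left(1 \right)} 42 \left(-62 + u\right) = - 3 \cdot 42 \left(-62 + 3\right) = - 3 \cdot 42 \left(-59\right) = \left(-3\right) \left(-2478\right) = 7434$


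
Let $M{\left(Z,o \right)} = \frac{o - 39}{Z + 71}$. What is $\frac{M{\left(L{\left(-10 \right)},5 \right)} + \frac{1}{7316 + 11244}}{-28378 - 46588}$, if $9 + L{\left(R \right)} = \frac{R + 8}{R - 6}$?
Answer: $\frac{5047823}{691510373120} \approx 7.2997 \cdot 10^{-6}$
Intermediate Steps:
$L{\left(R \right)} = -9 + \frac{8 + R}{-6 + R}$ ($L{\left(R \right)} = -9 + \frac{R + 8}{R - 6} = -9 + \frac{8 + R}{-6 + R}$)
$M{\left(Z,o \right)} = \frac{-39 + o}{71 + Z}$
$\frac{M{\left(L{\left(-10 \right)},5 \right)} + \frac{1}{7316 + 11244}}{-28378 - 46588} = \frac{\frac{-39 + 5}{71 + \frac{2 \left(31 - -40\right)}{-6 - 10}} + \frac{1}{7316 + 11244}}{-28378 - 46588} = \frac{\frac{1}{71 + \frac{2 \left(31 + 40\right)}{-16}} \left(-34\right) + \frac{1}{18560}}{-74966} = \left(\frac{1}{71 + 2 \left(- \frac{1}{16}\right) 71} \left(-34\right) + \frac{1}{18560}\right) \left(- \frac{1}{74966}\right) = \left(\frac{1}{71 - \frac{71}{8}} \left(-34\right) + \frac{1}{18560}\right) \left(- \frac{1}{74966}\right) = \left(\frac{1}{\frac{497}{8}} \left(-34\right) + \frac{1}{18560}\right) \left(- \frac{1}{74966}\right) = \left(\frac{8}{497} \left(-34\right) + \frac{1}{18560}\right) \left(- \frac{1}{74966}\right) = \left(- \frac{272}{497} + \frac{1}{18560}\right) \left(- \frac{1}{74966}\right) = \left(- \frac{5047823}{9224320}\right) \left(- \frac{1}{74966}\right) = \frac{5047823}{691510373120}$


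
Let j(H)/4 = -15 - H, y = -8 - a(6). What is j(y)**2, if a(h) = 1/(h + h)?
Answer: 6889/9 ≈ 765.44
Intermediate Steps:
a(h) = 1/(2*h)
y = -97/12 (y = -8 - 1/(2*6) = -8 - 1*1/12 = -8 - 1/12 = -97/12 ≈ -8.0833)
j(H) = -60 - 4*H (j(H) = 4*(-15 - H) = -60 - 4*H)
j(y)**2 = (-60 - 4*(-97/12))**2 = (-60 + 97/3)**2 = (-83/3)**2 = 6889/9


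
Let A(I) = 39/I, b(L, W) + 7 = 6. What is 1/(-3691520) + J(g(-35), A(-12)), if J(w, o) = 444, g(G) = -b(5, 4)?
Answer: 1639034879/3691520 ≈ 444.00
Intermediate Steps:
b(L, W) = -1 (b(L, W) = -7 + 6 = -1)
g(G) = 1 (g(G) = -1*(-1) = 1)
1/(-3691520) + J(g(-35), A(-12)) = 1/(-3691520) + 444 = -1/3691520 + 444 = 1639034879/3691520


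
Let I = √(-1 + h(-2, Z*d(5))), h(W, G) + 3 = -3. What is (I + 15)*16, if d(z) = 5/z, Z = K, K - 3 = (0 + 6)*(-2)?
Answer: 240 + 16*I*√7 ≈ 240.0 + 42.332*I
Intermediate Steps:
K = -9 (K = 3 + (0 + 6)*(-2) = 3 + 6*(-2) = 3 - 12 = -9)
Z = -9
h(W, G) = -6 (h(W, G) = -3 - 3 = -6)
I = I*√7 (I = √(-1 - 6) = √(-7) = I*√7 ≈ 2.6458*I)
(I + 15)*16 = (I*√7 + 15)*16 = (15 + I*√7)*16 = 240 + 16*I*√7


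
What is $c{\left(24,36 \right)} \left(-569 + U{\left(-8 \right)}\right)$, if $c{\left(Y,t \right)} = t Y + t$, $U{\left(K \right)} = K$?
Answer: $-519300$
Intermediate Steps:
$c{\left(Y,t \right)} = t + Y t$ ($c{\left(Y,t \right)} = Y t + t = t + Y t$)
$c{\left(24,36 \right)} \left(-569 + U{\left(-8 \right)}\right) = 36 \left(1 + 24\right) \left(-569 - 8\right) = 36 \cdot 25 \left(-577\right) = 900 \left(-577\right) = -519300$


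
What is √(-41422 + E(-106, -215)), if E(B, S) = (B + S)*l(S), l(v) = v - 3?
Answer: 22*√59 ≈ 168.99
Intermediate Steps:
l(v) = -3 + v
E(B, S) = (-3 + S)*(B + S) (E(B, S) = (B + S)*(-3 + S) = (-3 + S)*(B + S))
√(-41422 + E(-106, -215)) = √(-41422 + (-3 - 215)*(-106 - 215)) = √(-41422 - 218*(-321)) = √(-41422 + 69978) = √28556 = 22*√59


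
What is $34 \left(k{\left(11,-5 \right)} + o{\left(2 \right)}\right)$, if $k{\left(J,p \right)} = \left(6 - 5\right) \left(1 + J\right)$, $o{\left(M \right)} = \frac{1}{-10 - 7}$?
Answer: $406$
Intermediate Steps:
$o{\left(M \right)} = - \frac{1}{17}$ ($o{\left(M \right)} = \frac{1}{-17} = - \frac{1}{17}$)
$k{\left(J,p \right)} = 1 + J$ ($k{\left(J,p \right)} = 1 \left(1 + J\right) = 1 + J$)
$34 \left(k{\left(11,-5 \right)} + o{\left(2 \right)}\right) = 34 \left(\left(1 + 11\right) - \frac{1}{17}\right) = 34 \left(12 - \frac{1}{17}\right) = 34 \cdot \frac{203}{17} = 406$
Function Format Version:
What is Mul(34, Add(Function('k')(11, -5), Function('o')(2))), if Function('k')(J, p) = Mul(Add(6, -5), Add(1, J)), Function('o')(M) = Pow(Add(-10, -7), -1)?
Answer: 406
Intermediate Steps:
Function('o')(M) = Rational(-1, 17) (Function('o')(M) = Pow(-17, -1) = Rational(-1, 17))
Function('k')(J, p) = Add(1, J) (Function('k')(J, p) = Mul(1, Add(1, J)) = Add(1, J))
Mul(34, Add(Function('k')(11, -5), Function('o')(2))) = Mul(34, Add(Add(1, 11), Rational(-1, 17))) = Mul(34, Add(12, Rational(-1, 17))) = Mul(34, Rational(203, 17)) = 406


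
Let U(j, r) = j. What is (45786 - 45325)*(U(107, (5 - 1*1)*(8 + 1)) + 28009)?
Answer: 12961476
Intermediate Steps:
(45786 - 45325)*(U(107, (5 - 1*1)*(8 + 1)) + 28009) = (45786 - 45325)*(107 + 28009) = 461*28116 = 12961476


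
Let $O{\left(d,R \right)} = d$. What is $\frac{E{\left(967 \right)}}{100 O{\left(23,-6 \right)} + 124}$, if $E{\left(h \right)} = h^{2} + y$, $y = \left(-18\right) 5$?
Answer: $\frac{934999}{2424} \approx 385.73$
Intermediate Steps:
$y = -90$
$E{\left(h \right)} = -90 + h^{2}$ ($E{\left(h \right)} = h^{2} - 90 = -90 + h^{2}$)
$\frac{E{\left(967 \right)}}{100 O{\left(23,-6 \right)} + 124} = \frac{-90 + 967^{2}}{100 \cdot 23 + 124} = \frac{-90 + 935089}{2300 + 124} = \frac{934999}{2424}$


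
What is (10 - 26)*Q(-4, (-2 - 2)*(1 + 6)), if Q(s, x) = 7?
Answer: -112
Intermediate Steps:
(10 - 26)*Q(-4, (-2 - 2)*(1 + 6)) = (10 - 26)*7 = -16*7 = -112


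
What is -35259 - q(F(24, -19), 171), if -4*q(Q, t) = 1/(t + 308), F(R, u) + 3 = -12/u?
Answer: -67556243/1916 ≈ -35259.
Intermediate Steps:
F(R, u) = -3 - 12/u
q(Q, t) = -1/(4*(308 + t)) (q(Q, t) = -1/(4*(t + 308)) = -1/(4*(308 + t)))
-35259 - q(F(24, -19), 171) = -35259 - (-1)/(1232 + 4*171) = -35259 - (-1)/(1232 + 684) = -35259 - (-1)/1916 = -35259 - 1*(-1/1916) = -35259 + 1/1916 = -67556243/1916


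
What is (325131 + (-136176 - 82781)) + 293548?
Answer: 399722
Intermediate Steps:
(325131 + (-136176 - 82781)) + 293548 = (325131 - 218957) + 293548 = 106174 + 293548 = 399722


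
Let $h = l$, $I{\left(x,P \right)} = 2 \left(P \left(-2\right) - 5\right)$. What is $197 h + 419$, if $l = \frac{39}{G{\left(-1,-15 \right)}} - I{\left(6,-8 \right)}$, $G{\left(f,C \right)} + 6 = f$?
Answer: $- \frac{35088}{7} \approx -5012.6$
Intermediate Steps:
$G{\left(f,C \right)} = -6 + f$
$I{\left(x,P \right)} = -10 - 4 P$ ($I{\left(x,P \right)} = 2 \left(- 2 P - 5\right) = 2 \left(-5 - 2 P\right) = -10 - 4 P$)
$l = - \frac{193}{7}$ ($l = \frac{39}{-6 - 1} - \left(-10 - -32\right) = \frac{39}{-7} - \left(-10 + 32\right) = 39 \left(- \frac{1}{7}\right) - 22 = - \frac{39}{7} - 22 = - \frac{193}{7} \approx -27.571$)
$h = - \frac{193}{7} \approx -27.571$
$197 h + 419 = 197 \left(- \frac{193}{7}\right) + 419 = - \frac{38021}{7} + 419 = - \frac{35088}{7}$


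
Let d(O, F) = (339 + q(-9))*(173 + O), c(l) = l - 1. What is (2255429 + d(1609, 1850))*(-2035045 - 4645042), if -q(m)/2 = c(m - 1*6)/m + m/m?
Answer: -19035756277549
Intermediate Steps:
c(l) = -1 + l
q(m) = -2 - 2*(-7 + m)/m (q(m) = -2*((-1 + (m - 1*6))/m + m/m) = -2*((-1 + (m - 6))/m + 1) = -2*((-1 + (-6 + m))/m + 1) = -2*((-7 + m)/m + 1) = -2*(1 + (-7 + m)/m) = -2 - 2*(-7 + m)/m)
d(O, F) = 519173/9 + 3001*O/9 (d(O, F) = (339 + (-4 + 14/(-9)))*(173 + O) = (339 + (-4 + 14*(-⅑)))*(173 + O) = (339 + (-4 - 14/9))*(173 + O) = (339 - 50/9)*(173 + O) = 3001*(173 + O)/9 = 519173/9 + 3001*O/9)
(2255429 + d(1609, 1850))*(-2035045 - 4645042) = (2255429 + (519173/9 + (3001/9)*1609))*(-2035045 - 4645042) = (2255429 + (519173/9 + 4828609/9))*(-6680087) = (2255429 + 594198)*(-6680087) = 2849627*(-6680087) = -19035756277549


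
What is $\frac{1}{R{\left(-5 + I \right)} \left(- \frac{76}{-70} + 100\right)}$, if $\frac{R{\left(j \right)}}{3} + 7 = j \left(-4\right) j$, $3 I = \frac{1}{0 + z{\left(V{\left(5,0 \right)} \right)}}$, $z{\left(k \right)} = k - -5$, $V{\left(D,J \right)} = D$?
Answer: $- \frac{2625}{84119488} \approx -3.1206 \cdot 10^{-5}$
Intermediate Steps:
$z{\left(k \right)} = 5 + k$ ($z{\left(k \right)} = k + 5 = 5 + k$)
$I = \frac{1}{30}$ ($I = \frac{1}{3 \left(0 + \left(5 + 5\right)\right)} = \frac{1}{3 \left(0 + 10\right)} = \frac{1}{3 \cdot 10} = \frac{1}{3} \cdot \frac{1}{10} = \frac{1}{30} \approx 0.033333$)
$R{\left(j \right)} = -21 - 12 j^{2}$ ($R{\left(j \right)} = -21 + 3 j \left(-4\right) j = -21 + 3 - 4 j j = -21 + 3 \left(- 4 j^{2}\right) = -21 - 12 j^{2}$)
$\frac{1}{R{\left(-5 + I \right)} \left(- \frac{76}{-70} + 100\right)} = \frac{1}{\left(-21 - 12 \left(-5 + \frac{1}{30}\right)^{2}\right) \left(- \frac{76}{-70} + 100\right)} = \frac{1}{\left(-21 - 12 \left(- \frac{149}{30}\right)^{2}\right) \left(\left(-76\right) \left(- \frac{1}{70}\right) + 100\right)} = \frac{1}{\left(-21 - \frac{22201}{75}\right) \left(\frac{38}{35} + 100\right)} = \frac{1}{\left(-21 - \frac{22201}{75}\right) \frac{3538}{35}} = \frac{1}{\left(- \frac{23776}{75}\right) \frac{3538}{35}} = \frac{1}{- \frac{84119488}{2625}} = - \frac{2625}{84119488}$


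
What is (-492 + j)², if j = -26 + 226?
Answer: 85264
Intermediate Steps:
j = 200
(-492 + j)² = (-492 + 200)² = (-292)² = 85264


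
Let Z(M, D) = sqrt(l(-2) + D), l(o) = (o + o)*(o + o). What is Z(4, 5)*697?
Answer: 697*sqrt(21) ≈ 3194.1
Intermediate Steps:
l(o) = 4*o**2 (l(o) = (2*o)*(2*o) = 4*o**2)
Z(M, D) = sqrt(16 + D) (Z(M, D) = sqrt(4*(-2)**2 + D) = sqrt(4*4 + D) = sqrt(16 + D))
Z(4, 5)*697 = sqrt(16 + 5)*697 = sqrt(21)*697 = 697*sqrt(21)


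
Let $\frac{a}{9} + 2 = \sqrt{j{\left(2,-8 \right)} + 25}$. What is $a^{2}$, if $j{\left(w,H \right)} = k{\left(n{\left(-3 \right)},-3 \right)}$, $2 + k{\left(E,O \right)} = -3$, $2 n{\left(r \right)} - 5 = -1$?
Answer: $1944 - 648 \sqrt{5} \approx 495.03$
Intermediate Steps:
$n{\left(r \right)} = 2$ ($n{\left(r \right)} = \frac{5}{2} + \frac{1}{2} \left(-1\right) = \frac{5}{2} - \frac{1}{2} = 2$)
$k{\left(E,O \right)} = -5$ ($k{\left(E,O \right)} = -2 - 3 = -5$)
$j{\left(w,H \right)} = -5$
$a = -18 + 18 \sqrt{5}$ ($a = -18 + 9 \sqrt{-5 + 25} = -18 + 9 \sqrt{20} = -18 + 9 \cdot 2 \sqrt{5} = -18 + 18 \sqrt{5} \approx 22.249$)
$a^{2} = \left(-18 + 18 \sqrt{5}\right)^{2}$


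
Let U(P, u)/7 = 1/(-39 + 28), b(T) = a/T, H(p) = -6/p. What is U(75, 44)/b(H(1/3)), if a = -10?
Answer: -63/55 ≈ -1.1455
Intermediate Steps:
b(T) = -10/T
U(P, u) = -7/11 (U(P, u) = 7/(-39 + 28) = 7/(-11) = 7*(-1/11) = -7/11)
U(75, 44)/b(H(1/3)) = -7/(11*((-10/((-6/(1/3)))))) = -7/(11*((-10/((-6/1/3))))) = -7/(11*((-10/((-6*3))))) = -7/(11*((-10/(-18)))) = -7/(11*((-10*(-1/18)))) = -7/(11*5/9) = -7/11*9/5 = -63/55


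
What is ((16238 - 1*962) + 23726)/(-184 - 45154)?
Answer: -19501/22669 ≈ -0.86025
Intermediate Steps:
((16238 - 1*962) + 23726)/(-184 - 45154) = ((16238 - 962) + 23726)/(-45338) = (15276 + 23726)*(-1/45338) = 39002*(-1/45338) = -19501/22669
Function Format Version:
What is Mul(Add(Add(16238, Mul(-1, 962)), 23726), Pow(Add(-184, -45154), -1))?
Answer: Rational(-19501, 22669) ≈ -0.86025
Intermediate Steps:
Mul(Add(Add(16238, Mul(-1, 962)), 23726), Pow(Add(-184, -45154), -1)) = Mul(Add(Add(16238, -962), 23726), Pow(-45338, -1)) = Mul(Add(15276, 23726), Rational(-1, 45338)) = Mul(39002, Rational(-1, 45338)) = Rational(-19501, 22669)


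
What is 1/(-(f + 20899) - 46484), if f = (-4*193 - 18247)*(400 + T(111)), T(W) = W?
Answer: 1/9651326 ≈ 1.0361e-7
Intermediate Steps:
f = -9718709 (f = (-4*193 - 18247)*(400 + 111) = (-772 - 18247)*511 = -19019*511 = -9718709)
1/(-(f + 20899) - 46484) = 1/(-(-9718709 + 20899) - 46484) = 1/(-1*(-9697810) - 46484) = 1/(9697810 - 46484) = 1/9651326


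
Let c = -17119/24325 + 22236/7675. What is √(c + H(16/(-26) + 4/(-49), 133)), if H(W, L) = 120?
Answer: √272577699120545/1493555 ≈ 11.054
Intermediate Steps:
c = 3276019/1493555 (c = -17119*1/24325 + 22236*(1/7675) = -17119/24325 + 22236/7675 = 3276019/1493555 ≈ 2.1934)
√(c + H(16/(-26) + 4/(-49), 133)) = √(3276019/1493555 + 120) = √(182502619/1493555) = √272577699120545/1493555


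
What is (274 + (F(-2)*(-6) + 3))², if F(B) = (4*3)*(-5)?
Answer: 405769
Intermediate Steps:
F(B) = -60 (F(B) = 12*(-5) = -60)
(274 + (F(-2)*(-6) + 3))² = (274 + (-60*(-6) + 3))² = (274 + (360 + 3))² = (274 + 363)² = 637² = 405769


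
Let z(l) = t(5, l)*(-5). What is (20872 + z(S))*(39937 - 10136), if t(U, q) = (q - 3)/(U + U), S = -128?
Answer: 1247916875/2 ≈ 6.2396e+8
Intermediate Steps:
t(U, q) = (-3 + q)/(2*U) (t(U, q) = (-3 + q)/((2*U)) = (-3 + q)*(1/(2*U)) = (-3 + q)/(2*U))
z(l) = 3/2 - l/2 (z(l) = ((½)*(-3 + l)/5)*(-5) = ((½)*(⅕)*(-3 + l))*(-5) = (-3/10 + l/10)*(-5) = 3/2 - l/2)
(20872 + z(S))*(39937 - 10136) = (20872 + (3/2 - ½*(-128)))*(39937 - 10136) = (20872 + (3/2 + 64))*29801 = (20872 + 131/2)*29801 = (41875/2)*29801 = 1247916875/2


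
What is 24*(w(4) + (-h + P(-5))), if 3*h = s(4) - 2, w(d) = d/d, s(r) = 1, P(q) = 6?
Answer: 176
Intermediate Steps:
w(d) = 1
h = -⅓ (h = (1 - 2)/3 = (⅓)*(-1) = -⅓ ≈ -0.33333)
24*(w(4) + (-h + P(-5))) = 24*(1 + (-1*(-⅓) + 6)) = 24*(1 + (⅓ + 6)) = 24*(1 + 19/3) = 24*(22/3) = 176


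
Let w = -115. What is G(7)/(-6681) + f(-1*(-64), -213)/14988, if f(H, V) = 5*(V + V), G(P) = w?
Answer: -2084485/16689138 ≈ -0.12490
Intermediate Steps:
G(P) = -115
f(H, V) = 10*V (f(H, V) = 5*(2*V) = 10*V)
G(7)/(-6681) + f(-1*(-64), -213)/14988 = -115/(-6681) + (10*(-213))/14988 = -115*(-1/6681) - 2130*1/14988 = 115/6681 - 355/2498 = -2084485/16689138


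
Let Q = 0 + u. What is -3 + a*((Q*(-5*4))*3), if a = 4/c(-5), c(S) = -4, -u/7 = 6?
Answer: -2523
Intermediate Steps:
u = -42 (u = -7*6 = -42)
Q = -42 (Q = 0 - 42 = -42)
a = -1 (a = 4/(-4) = 4*(-¼) = -1)
-3 + a*((Q*(-5*4))*3) = -3 - (-(-210)*4)*3 = -3 - (-42*(-20))*3 = -3 - 840*3 = -3 - 1*2520 = -3 - 2520 = -2523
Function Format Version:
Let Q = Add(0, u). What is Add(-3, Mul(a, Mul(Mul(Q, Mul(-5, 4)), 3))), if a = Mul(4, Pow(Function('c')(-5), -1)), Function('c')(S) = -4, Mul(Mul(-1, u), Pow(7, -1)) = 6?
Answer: -2523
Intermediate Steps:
u = -42 (u = Mul(-7, 6) = -42)
Q = -42 (Q = Add(0, -42) = -42)
a = -1 (a = Mul(4, Pow(-4, -1)) = Mul(4, Rational(-1, 4)) = -1)
Add(-3, Mul(a, Mul(Mul(Q, Mul(-5, 4)), 3))) = Add(-3, Mul(-1, Mul(Mul(-42, Mul(-5, 4)), 3))) = Add(-3, Mul(-1, Mul(Mul(-42, -20), 3))) = Add(-3, Mul(-1, Mul(840, 3))) = Add(-3, Mul(-1, 2520)) = Add(-3, -2520) = -2523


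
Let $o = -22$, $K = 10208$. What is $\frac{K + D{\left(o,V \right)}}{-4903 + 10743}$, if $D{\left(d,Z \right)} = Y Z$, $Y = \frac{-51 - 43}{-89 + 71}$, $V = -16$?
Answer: $\frac{1139}{657} \approx 1.7336$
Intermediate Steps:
$Y = \frac{47}{9}$ ($Y = - \frac{94}{-18} = \left(-94\right) \left(- \frac{1}{18}\right) = \frac{47}{9} \approx 5.2222$)
$D{\left(d,Z \right)} = \frac{47 Z}{9}$
$\frac{K + D{\left(o,V \right)}}{-4903 + 10743} = \frac{10208 + \frac{47}{9} \left(-16\right)}{-4903 + 10743} = \frac{10208 - \frac{752}{9}}{5840} = \frac{91120}{9} \cdot \frac{1}{5840} = \frac{1139}{657}$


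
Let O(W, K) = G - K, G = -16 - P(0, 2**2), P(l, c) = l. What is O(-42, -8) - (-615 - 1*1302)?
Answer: 1909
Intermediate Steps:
G = -16 (G = -16 - 1*0 = -16 + 0 = -16)
O(W, K) = -16 - K
O(-42, -8) - (-615 - 1*1302) = (-16 - 1*(-8)) - (-615 - 1*1302) = (-16 + 8) - (-615 - 1302) = -8 - 1*(-1917) = -8 + 1917 = 1909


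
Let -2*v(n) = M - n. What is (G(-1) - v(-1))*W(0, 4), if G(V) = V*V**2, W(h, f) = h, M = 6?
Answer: 0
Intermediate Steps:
G(V) = V**3
v(n) = -3 + n/2 (v(n) = -(6 - n)/2 = -3 + n/2)
(G(-1) - v(-1))*W(0, 4) = ((-1)**3 - (-3 + (1/2)*(-1)))*0 = (-1 - (-3 - 1/2))*0 = (-1 - 1*(-7/2))*0 = (-1 + 7/2)*0 = (5/2)*0 = 0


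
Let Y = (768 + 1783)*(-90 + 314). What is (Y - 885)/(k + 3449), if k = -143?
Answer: 570539/3306 ≈ 172.58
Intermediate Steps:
Y = 571424 (Y = 2551*224 = 571424)
(Y - 885)/(k + 3449) = (571424 - 885)/(-143 + 3449) = 570539/3306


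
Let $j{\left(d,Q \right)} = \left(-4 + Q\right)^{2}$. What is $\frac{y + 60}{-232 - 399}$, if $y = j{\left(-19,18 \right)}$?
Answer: $- \frac{256}{631} \approx -0.40571$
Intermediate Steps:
$y = 196$ ($y = \left(-4 + 18\right)^{2} = 14^{2} = 196$)
$\frac{y + 60}{-232 - 399} = \frac{196 + 60}{-232 - 399} = \frac{256}{-631} = 256 \left(- \frac{1}{631}\right) = - \frac{256}{631}$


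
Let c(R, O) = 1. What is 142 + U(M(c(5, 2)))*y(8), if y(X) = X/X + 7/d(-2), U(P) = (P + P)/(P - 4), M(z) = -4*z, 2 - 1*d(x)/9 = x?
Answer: 5155/36 ≈ 143.19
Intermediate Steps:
d(x) = 18 - 9*x
U(P) = 2*P/(-4 + P) (U(P) = (2*P)/(-4 + P) = 2*P/(-4 + P))
y(X) = 43/36 (y(X) = X/X + 7/(18 - 9*(-2)) = 1 + 7/(18 + 18) = 1 + 7/36 = 43/36)
142 + U(M(c(5, 2)))*y(8) = 142 + (2*(-4*1)/(-4 - 4*1))*(43/36) = 142 + (2*(-4)/(-4 - 4))*(43/36) = 142 + (2*(-4)/(-8))*(43/36) = 142 + (2*(-4)*(-⅛))*(43/36) = 142 + 1*(43/36) = 142 + 43/36 = 5155/36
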